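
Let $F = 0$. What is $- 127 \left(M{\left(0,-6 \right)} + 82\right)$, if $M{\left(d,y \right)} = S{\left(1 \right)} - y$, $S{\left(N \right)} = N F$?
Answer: $-11176$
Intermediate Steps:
$S{\left(N \right)} = 0$ ($S{\left(N \right)} = N 0 = 0$)
$M{\left(d,y \right)} = - y$ ($M{\left(d,y \right)} = 0 - y = - y$)
$- 127 \left(M{\left(0,-6 \right)} + 82\right) = - 127 \left(\left(-1\right) \left(-6\right) + 82\right) = - 127 \left(6 + 82\right) = \left(-127\right) 88 = -11176$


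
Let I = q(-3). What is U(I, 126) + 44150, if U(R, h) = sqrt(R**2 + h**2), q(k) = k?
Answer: 44150 + 3*sqrt(1765) ≈ 44276.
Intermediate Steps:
I = -3
U(I, 126) + 44150 = sqrt((-3)**2 + 126**2) + 44150 = sqrt(9 + 15876) + 44150 = sqrt(15885) + 44150 = 3*sqrt(1765) + 44150 = 44150 + 3*sqrt(1765)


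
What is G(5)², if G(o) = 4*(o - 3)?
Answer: 64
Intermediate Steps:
G(o) = -12 + 4*o (G(o) = 4*(-3 + o) = -12 + 4*o)
G(5)² = (-12 + 4*5)² = (-12 + 20)² = 8² = 64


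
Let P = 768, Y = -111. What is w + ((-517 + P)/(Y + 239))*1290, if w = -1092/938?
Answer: 10841973/4288 ≈ 2528.4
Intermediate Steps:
w = -78/67 (w = -1092*1/938 = -78/67 ≈ -1.1642)
w + ((-517 + P)/(Y + 239))*1290 = -78/67 + ((-517 + 768)/(-111 + 239))*1290 = -78/67 + (251/128)*1290 = -78/67 + 161895/64 = 10841973/4288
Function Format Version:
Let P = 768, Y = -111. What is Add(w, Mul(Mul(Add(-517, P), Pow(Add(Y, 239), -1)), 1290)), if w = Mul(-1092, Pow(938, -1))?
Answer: Rational(10841973, 4288) ≈ 2528.4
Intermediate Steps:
w = Rational(-78, 67) (w = Mul(-1092, Rational(1, 938)) = Rational(-78, 67) ≈ -1.1642)
Add(w, Mul(Mul(Add(-517, P), Pow(Add(Y, 239), -1)), 1290)) = Add(Rational(-78, 67), Mul(Mul(Add(-517, 768), Pow(Add(-111, 239), -1)), 1290)) = Add(Rational(-78, 67), Mul(Mul(251, Pow(128, -1)), 1290)) = Add(Rational(-78, 67), Mul(Mul(251, Rational(1, 128)), 1290)) = Add(Rational(-78, 67), Mul(Rational(251, 128), 1290)) = Add(Rational(-78, 67), Rational(161895, 64)) = Rational(10841973, 4288)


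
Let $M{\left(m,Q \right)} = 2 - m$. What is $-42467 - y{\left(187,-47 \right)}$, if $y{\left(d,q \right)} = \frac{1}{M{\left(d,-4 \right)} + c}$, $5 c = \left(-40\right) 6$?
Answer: $- \frac{9894810}{233} \approx -42467.0$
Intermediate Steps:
$c = -48$ ($c = \frac{\left(-40\right) 6}{5} = \frac{1}{5} \left(-240\right) = -48$)
$y{\left(d,q \right)} = \frac{1}{-46 - d}$ ($y{\left(d,q \right)} = \frac{1}{\left(2 - d\right) - 48} = \frac{1}{-46 - d}$)
$-42467 - y{\left(187,-47 \right)} = -42467 - - \frac{1}{46 + 187} = -42467 - - \frac{1}{233} = -42467 + \frac{1}{233} = - \frac{9894810}{233}$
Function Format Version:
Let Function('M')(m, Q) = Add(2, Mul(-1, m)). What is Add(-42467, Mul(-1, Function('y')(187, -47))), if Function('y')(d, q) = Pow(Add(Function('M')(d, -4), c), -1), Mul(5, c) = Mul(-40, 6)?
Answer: Rational(-9894810, 233) ≈ -42467.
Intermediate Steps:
c = -48 (c = Mul(Rational(1, 5), Mul(-40, 6)) = Mul(Rational(1, 5), -240) = -48)
Function('y')(d, q) = Pow(Add(-46, Mul(-1, d)), -1) (Function('y')(d, q) = Pow(Add(Add(2, Mul(-1, d)), -48), -1) = Pow(Add(-46, Mul(-1, d)), -1))
Add(-42467, Mul(-1, Function('y')(187, -47))) = Add(-42467, Mul(-1, Mul(-1, Pow(Add(46, 187), -1)))) = Add(-42467, Mul(-1, Mul(-1, Pow(233, -1)))) = Add(-42467, Mul(-1, Mul(-1, Rational(1, 233)))) = Add(-42467, Mul(-1, Rational(-1, 233))) = Add(-42467, Rational(1, 233)) = Rational(-9894810, 233)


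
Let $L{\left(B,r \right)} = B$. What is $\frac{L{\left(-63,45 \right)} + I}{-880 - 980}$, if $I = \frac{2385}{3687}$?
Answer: $\frac{206}{6145} \approx 0.033523$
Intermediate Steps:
$I = \frac{795}{1229}$ ($I = 2385 \cdot \frac{1}{3687} = \frac{795}{1229} \approx 0.64687$)
$\frac{L{\left(-63,45 \right)} + I}{-880 - 980} = \frac{-63 + \frac{795}{1229}}{-880 - 980} = - \frac{76632}{1229 \left(-1860\right)} = \left(- \frac{76632}{1229}\right) \left(- \frac{1}{1860}\right) = \frac{206}{6145}$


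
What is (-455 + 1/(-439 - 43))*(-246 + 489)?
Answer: -53292573/482 ≈ -1.1057e+5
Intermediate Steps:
(-455 + 1/(-439 - 43))*(-246 + 489) = (-455 + 1/(-482))*243 = (-455 - 1/482)*243 = -219311/482*243 = -53292573/482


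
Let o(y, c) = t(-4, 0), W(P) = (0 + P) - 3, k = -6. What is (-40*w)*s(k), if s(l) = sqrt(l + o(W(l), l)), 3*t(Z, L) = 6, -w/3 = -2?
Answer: -480*I ≈ -480.0*I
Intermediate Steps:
w = 6 (w = -3*(-2) = 6)
W(P) = -3 + P (W(P) = P - 3 = -3 + P)
t(Z, L) = 2 (t(Z, L) = (1/3)*6 = 2)
o(y, c) = 2
s(l) = sqrt(2 + l) (s(l) = sqrt(l + 2) = sqrt(2 + l))
(-40*w)*s(k) = (-40*6)*sqrt(2 - 6) = -480*I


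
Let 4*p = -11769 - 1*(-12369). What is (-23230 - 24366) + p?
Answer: -47446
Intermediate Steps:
p = 150 (p = (-11769 - 1*(-12369))/4 = (-11769 + 12369)/4 = (1/4)*600 = 150)
(-23230 - 24366) + p = (-23230 - 24366) + 150 = -47596 + 150 = -47446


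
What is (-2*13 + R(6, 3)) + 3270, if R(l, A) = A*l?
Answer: 3262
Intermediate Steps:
(-2*13 + R(6, 3)) + 3270 = (-2*13 + 3*6) + 3270 = (-26 + 18) + 3270 = -8 + 3270 = 3262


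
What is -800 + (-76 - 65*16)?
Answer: -1916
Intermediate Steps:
-800 + (-76 - 65*16) = -800 + (-76 - 1040) = -800 - 1116 = -1916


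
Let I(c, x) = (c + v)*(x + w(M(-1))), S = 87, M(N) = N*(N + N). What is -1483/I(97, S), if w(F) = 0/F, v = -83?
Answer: -1483/1218 ≈ -1.2176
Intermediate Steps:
M(N) = 2*N² (M(N) = N*(2*N) = 2*N²)
w(F) = 0
I(c, x) = x*(-83 + c) (I(c, x) = (c - 83)*(x + 0) = (-83 + c)*x = x*(-83 + c))
-1483/I(97, S) = -1483*1/(87*(-83 + 97)) = -1483/(87*14) = -1483/1218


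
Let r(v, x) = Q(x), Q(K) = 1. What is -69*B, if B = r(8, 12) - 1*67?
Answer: 4554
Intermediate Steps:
r(v, x) = 1
B = -66 (B = 1 - 1*67 = 1 - 67 = -66)
-69*B = -69*(-66) = 4554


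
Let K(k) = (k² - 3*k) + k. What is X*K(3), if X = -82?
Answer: -246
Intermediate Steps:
K(k) = k² - 2*k
X*K(3) = -246*(-2 + 3) = -246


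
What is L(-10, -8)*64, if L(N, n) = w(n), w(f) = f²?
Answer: 4096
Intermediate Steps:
L(N, n) = n²
L(-10, -8)*64 = (-8)²*64 = 64*64 = 4096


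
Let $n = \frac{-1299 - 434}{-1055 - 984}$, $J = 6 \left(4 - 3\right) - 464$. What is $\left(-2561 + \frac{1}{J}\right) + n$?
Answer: $- \frac{2390828907}{933862} \approx -2560.2$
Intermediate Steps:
$J = -458$ ($J = 6 \cdot 1 - 464 = 6 - 464 = -458$)
$n = \frac{1733}{2039}$ ($n = - \frac{1733}{-2039} = \left(-1733\right) \left(- \frac{1}{2039}\right) = \frac{1733}{2039} \approx 0.84993$)
$\left(-2561 + \frac{1}{J}\right) + n = \left(-2561 + \frac{1}{-458}\right) + \frac{1733}{2039} = \left(-2561 - \frac{1}{458}\right) + \frac{1733}{2039} = - \frac{1172939}{458} + \frac{1733}{2039} = - \frac{2390828907}{933862}$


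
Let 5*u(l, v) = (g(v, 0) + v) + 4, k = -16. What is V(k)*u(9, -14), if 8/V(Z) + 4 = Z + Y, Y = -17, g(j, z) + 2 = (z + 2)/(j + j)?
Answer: 676/1295 ≈ 0.52201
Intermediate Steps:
g(j, z) = -2 + (2 + z)/(2*j) (g(j, z) = -2 + (z + 2)/(j + j) = -2 + (2 + z)/((2*j)) = -2 + (2 + z)*(1/(2*j)) = -2 + (2 + z)/(2*j))
V(Z) = 8/(-21 + Z) (V(Z) = 8/(-4 + (Z - 17)) = 8/(-4 + (-17 + Z)) = 8/(-21 + Z))
u(l, v) = ⅘ + v/5 + (2 - 4*v)/(10*v) (u(l, v) = (((2 + 0 - 4*v)/(2*v) + v) + 4)/5 = (((2 - 4*v)/(2*v) + v) + 4)/5 = ((v + (2 - 4*v)/(2*v)) + 4)/5 = (4 + v + (2 - 4*v)/(2*v))/5 = ⅘ + v/5 + (2 - 4*v)/(10*v))
V(k)*u(9, -14) = (8/(-21 - 16))*((⅕)*(1 + (-14)² + 2*(-14))/(-14)) = (8/(-37))*((⅕)*(-1/14)*(1 + 196 - 28)) = (8*(-1/37))*((⅕)*(-1/14)*169) = -8/37*(-169/70) = 676/1295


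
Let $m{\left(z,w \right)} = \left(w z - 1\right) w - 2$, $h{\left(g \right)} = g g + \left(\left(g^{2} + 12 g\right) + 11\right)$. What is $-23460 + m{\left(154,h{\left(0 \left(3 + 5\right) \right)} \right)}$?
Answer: $-4839$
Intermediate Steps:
$h{\left(g \right)} = 11 + 2 g^{2} + 12 g$ ($h{\left(g \right)} = g^{2} + \left(11 + g^{2} + 12 g\right) = 11 + 2 g^{2} + 12 g$)
$m{\left(z,w \right)} = -2 + w \left(-1 + w z\right)$ ($m{\left(z,w \right)} = \left(-1 + w z\right) w - 2 = w \left(-1 + w z\right) - 2 = -2 + w \left(-1 + w z\right)$)
$-23460 + m{\left(154,h{\left(0 \left(3 + 5\right) \right)} \right)} = -23460 - \left(13 + 0 - 154 \left(11 + 2 \left(0 \left(3 + 5\right)\right)^{2} + 12 \cdot 0 \left(3 + 5\right)\right)^{2} + 12 \cdot 0 \left(3 + 5\right)\right) = -23460 - \left(13 + 0 - 154 \left(11 + 2 \left(0 \cdot 8\right)^{2} + 12 \cdot 0 \cdot 8\right)^{2} + 12 \cdot 0 \cdot 8\right) = -23460 - \left(13 + 0 + 0 - 154 \left(11 + 2 \cdot 0^{2} + 12 \cdot 0\right)^{2}\right) = -23460 - \left(13 + 0 - 154 \left(11 + 2 \cdot 0 + 0\right)^{2}\right) = -23460 - \left(13 - 154 \left(11 + 0 + 0\right)^{2}\right) = -23460 - \left(13 - 18634\right) = -23460 - -18621 = -23460 + 18621 = -4839$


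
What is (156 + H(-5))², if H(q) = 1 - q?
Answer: 26244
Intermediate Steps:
(156 + H(-5))² = (156 + (1 - 1*(-5)))² = (156 + (1 + 5))² = (156 + 6)² = 162² = 26244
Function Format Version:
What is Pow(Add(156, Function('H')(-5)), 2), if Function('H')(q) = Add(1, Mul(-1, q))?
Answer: 26244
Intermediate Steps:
Pow(Add(156, Function('H')(-5)), 2) = Pow(Add(156, Add(1, Mul(-1, -5))), 2) = Pow(Add(156, Add(1, 5)), 2) = Pow(Add(156, 6), 2) = Pow(162, 2) = 26244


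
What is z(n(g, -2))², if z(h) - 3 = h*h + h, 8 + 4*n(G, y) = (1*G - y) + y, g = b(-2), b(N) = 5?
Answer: 2025/256 ≈ 7.9102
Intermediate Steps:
g = 5
n(G, y) = -2 + G/4 (n(G, y) = -2 + ((1*G - y) + y)/4 = -2 + ((G - y) + y)/4 = -2 + G/4)
z(h) = 3 + h + h² (z(h) = 3 + (h*h + h) = 3 + (h² + h) = 3 + (h + h²) = 3 + h + h²)
z(n(g, -2))² = (3 + (-2 + (¼)*5) + (-2 + (¼)*5)²)² = (3 + (-2 + 5/4) + (-2 + 5/4)²)² = (3 - ¾ + (-¾)²)² = (3 - ¾ + 9/16)² = (45/16)² = 2025/256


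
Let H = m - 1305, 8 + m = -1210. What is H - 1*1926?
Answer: -4449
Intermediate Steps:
m = -1218 (m = -8 - 1210 = -1218)
H = -2523 (H = -1218 - 1305 = -2523)
H - 1*1926 = -2523 - 1*1926 = -2523 - 1926 = -4449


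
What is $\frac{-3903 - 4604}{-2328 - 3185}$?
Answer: $\frac{8507}{5513} \approx 1.5431$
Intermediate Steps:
$\frac{-3903 - 4604}{-2328 - 3185} = - \frac{8507}{-5513} = \left(-8507\right) \left(- \frac{1}{5513}\right) = \frac{8507}{5513}$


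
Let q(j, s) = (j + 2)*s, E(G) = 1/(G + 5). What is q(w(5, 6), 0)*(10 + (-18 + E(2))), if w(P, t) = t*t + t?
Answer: 0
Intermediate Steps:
E(G) = 1/(5 + G)
w(P, t) = t + t² (w(P, t) = t² + t = t + t²)
q(j, s) = s*(2 + j) (q(j, s) = (2 + j)*s = s*(2 + j))
q(w(5, 6), 0)*(10 + (-18 + E(2))) = (0*(2 + 6*(1 + 6)))*(10 + (-18 + 1/(5 + 2))) = (0*(2 + 6*7))*(10 + (-18 + 1/7)) = (0*(2 + 42))*(10 + (-18 + ⅐)) = (0*44)*(10 - 125/7) = 0*(-55/7) = 0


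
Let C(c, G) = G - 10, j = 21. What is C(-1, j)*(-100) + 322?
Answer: -778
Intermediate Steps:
C(c, G) = -10 + G
C(-1, j)*(-100) + 322 = (-10 + 21)*(-100) + 322 = 11*(-100) + 322 = -1100 + 322 = -778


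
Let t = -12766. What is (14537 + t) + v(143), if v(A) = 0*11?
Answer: 1771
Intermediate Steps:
v(A) = 0
(14537 + t) + v(143) = (14537 - 12766) + 0 = 1771 + 0 = 1771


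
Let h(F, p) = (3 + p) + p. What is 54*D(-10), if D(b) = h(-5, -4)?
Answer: -270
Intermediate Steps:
h(F, p) = 3 + 2*p
D(b) = -5 (D(b) = 3 + 2*(-4) = 3 - 8 = -5)
54*D(-10) = 54*(-5) = -270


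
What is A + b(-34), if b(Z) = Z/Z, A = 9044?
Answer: 9045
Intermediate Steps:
b(Z) = 1
A + b(-34) = 9044 + 1 = 9045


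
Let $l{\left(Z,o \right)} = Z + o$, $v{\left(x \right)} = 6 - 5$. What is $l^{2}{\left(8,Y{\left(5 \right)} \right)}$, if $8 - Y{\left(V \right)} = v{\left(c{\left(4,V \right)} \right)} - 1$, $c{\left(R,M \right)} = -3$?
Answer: $256$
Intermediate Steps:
$v{\left(x \right)} = 1$
$Y{\left(V \right)} = 8$ ($Y{\left(V \right)} = 8 - \left(1 - 1\right) = 8 - 0 = 8 + 0 = 8$)
$l^{2}{\left(8,Y{\left(5 \right)} \right)} = \left(8 + 8\right)^{2} = 16^{2} = 256$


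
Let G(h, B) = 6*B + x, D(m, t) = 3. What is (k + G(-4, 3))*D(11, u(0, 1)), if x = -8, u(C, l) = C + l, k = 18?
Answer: 84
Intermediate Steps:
G(h, B) = -8 + 6*B (G(h, B) = 6*B - 8 = -8 + 6*B)
(k + G(-4, 3))*D(11, u(0, 1)) = (18 + (-8 + 6*3))*3 = (18 + (-8 + 18))*3 = (18 + 10)*3 = 28*3 = 84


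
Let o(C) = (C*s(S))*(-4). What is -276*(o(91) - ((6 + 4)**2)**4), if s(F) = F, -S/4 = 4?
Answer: 27598392576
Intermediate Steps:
S = -16 (S = -4*4 = -16)
o(C) = 64*C (o(C) = (C*(-16))*(-4) = -16*C*(-4) = 64*C)
-276*(o(91) - ((6 + 4)**2)**4) = -276*(64*91 - ((6 + 4)**2)**4) = -276*(5824 - (10**2)**4) = -276*(5824 - 1*100**4) = -276*(5824 - 1*100000000) = -276*(5824 - 100000000) = -276*(-99994176) = 27598392576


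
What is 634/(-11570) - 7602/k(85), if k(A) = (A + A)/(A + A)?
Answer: -43977887/5785 ≈ -7602.1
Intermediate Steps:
k(A) = 1 (k(A) = (2*A)/((2*A)) = (2*A)*(1/(2*A)) = 1)
634/(-11570) - 7602/k(85) = 634/(-11570) - 7602/1 = 634*(-1/11570) - 7602*1 = -317/5785 - 7602 = -43977887/5785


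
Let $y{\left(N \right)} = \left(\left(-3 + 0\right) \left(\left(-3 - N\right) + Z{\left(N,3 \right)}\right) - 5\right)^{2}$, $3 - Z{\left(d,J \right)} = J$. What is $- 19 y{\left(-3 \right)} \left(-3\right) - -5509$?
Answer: $6934$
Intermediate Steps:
$Z{\left(d,J \right)} = 3 - J$
$y{\left(N \right)} = \left(4 + 3 N\right)^{2}$ ($y{\left(N \right)} = \left(\left(-3 + 0\right) \left(\left(-3 - N\right) + \left(3 - 3\right)\right) - 5\right)^{2} = \left(- 3 \left(\left(-3 - N\right) + \left(3 - 3\right)\right) - 5\right)^{2} = \left(- 3 \left(\left(-3 - N\right) + 0\right) - 5\right)^{2} = \left(- 3 \left(-3 - N\right) - 5\right)^{2} = \left(\left(9 + 3 N\right) - 5\right)^{2} = \left(4 + 3 N\right)^{2}$)
$- 19 y{\left(-3 \right)} \left(-3\right) - -5509 = - 19 \left(4 + 3 \left(-3\right)\right)^{2} \left(-3\right) - -5509 = - 19 \left(4 - 9\right)^{2} \left(-3\right) + 5509 = - 19 \left(-5\right)^{2} \left(-3\right) + 5509 = \left(-19\right) 25 \left(-3\right) + 5509 = \left(-475\right) \left(-3\right) + 5509 = 1425 + 5509 = 6934$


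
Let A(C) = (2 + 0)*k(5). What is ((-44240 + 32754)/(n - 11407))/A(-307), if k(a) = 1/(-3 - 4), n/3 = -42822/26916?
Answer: -180341686/51193213 ≈ -3.5228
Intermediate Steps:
n = -21411/4486 (n = 3*(-42822/26916) = 3*(-42822*1/26916) = 3*(-7137/4486) = -21411/4486 ≈ -4.7729)
k(a) = -⅐ (k(a) = 1/(-7) = -⅐)
A(C) = -2/7 (A(C) = (2 + 0)*(-⅐) = 2*(-⅐) = -2/7)
((-44240 + 32754)/(n - 11407))/A(-307) = ((-44240 + 32754)/(-21411/4486 - 11407))/(-2/7) = -11486/(-51193213/4486)*(-7/2) = -11486*(-4486/51193213)*(-7/2) = (51526196/51193213)*(-7/2) = -180341686/51193213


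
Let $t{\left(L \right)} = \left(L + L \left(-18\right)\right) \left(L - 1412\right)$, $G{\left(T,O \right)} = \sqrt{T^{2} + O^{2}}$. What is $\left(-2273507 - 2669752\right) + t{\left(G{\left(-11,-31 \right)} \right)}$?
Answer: $-4961653 + 24004 \sqrt{1082} \approx -4.1721 \cdot 10^{6}$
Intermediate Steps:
$G{\left(T,O \right)} = \sqrt{O^{2} + T^{2}}$
$t{\left(L \right)} = - 17 L \left(-1412 + L\right)$ ($t{\left(L \right)} = \left(L - 18 L\right) \left(-1412 + L\right) = - 17 L \left(-1412 + L\right)$)
$\left(-2273507 - 2669752\right) + t{\left(G{\left(-11,-31 \right)} \right)} = \left(-2273507 - 2669752\right) + 17 \sqrt{\left(-31\right)^{2} + \left(-11\right)^{2}} \left(1412 - \sqrt{\left(-31\right)^{2} + \left(-11\right)^{2}}\right) = -4943259 + 17 \sqrt{961 + 121} \left(1412 - \sqrt{961 + 121}\right) = -4943259 + 17 \sqrt{1082} \left(1412 - \sqrt{1082}\right)$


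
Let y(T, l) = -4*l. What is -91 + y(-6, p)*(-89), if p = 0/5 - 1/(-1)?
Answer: 265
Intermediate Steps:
p = 1 (p = 0*(1/5) - 1*(-1) = 0 + 1 = 1)
-91 + y(-6, p)*(-89) = -91 - 4*1*(-89) = -91 - 4*(-89) = -91 + 356 = 265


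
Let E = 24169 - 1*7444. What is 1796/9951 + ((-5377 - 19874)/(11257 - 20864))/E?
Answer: 96275766467/532965857775 ≈ 0.18064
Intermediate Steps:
E = 16725 (E = 24169 - 7444 = 16725)
1796/9951 + ((-5377 - 19874)/(11257 - 20864))/E = 1796/9951 + ((-5377 - 19874)/(11257 - 20864))/16725 = 1796*(1/9951) - 25251/(-9607)*(1/16725) = 1796/9951 - 25251*(-1/9607)*(1/16725) = 1796/9951 + (25251/9607)*(1/16725) = 1796/9951 + 8417/53559025 = 96275766467/532965857775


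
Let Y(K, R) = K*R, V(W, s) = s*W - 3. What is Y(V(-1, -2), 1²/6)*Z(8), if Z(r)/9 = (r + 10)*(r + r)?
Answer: -432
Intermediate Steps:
V(W, s) = -3 + W*s (V(W, s) = W*s - 3 = -3 + W*s)
Z(r) = 18*r*(10 + r) (Z(r) = 9*((r + 10)*(r + r)) = 9*((10 + r)*(2*r)) = 9*(2*r*(10 + r)) = 18*r*(10 + r))
Y(V(-1, -2), 1²/6)*Z(8) = ((-3 - 1*(-2))*(1²/6))*(18*8*(10 + 8)) = ((-3 + 2)*(1*(⅙)))*(18*8*18) = -1*⅙*2592 = -⅙*2592 = -432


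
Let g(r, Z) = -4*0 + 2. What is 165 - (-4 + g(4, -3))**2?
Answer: 161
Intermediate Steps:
g(r, Z) = 2 (g(r, Z) = 0 + 2 = 2)
165 - (-4 + g(4, -3))**2 = 165 - (-4 + 2)**2 = 165 - 1*(-2)**2 = 165 - 1*4 = 165 - 4 = 161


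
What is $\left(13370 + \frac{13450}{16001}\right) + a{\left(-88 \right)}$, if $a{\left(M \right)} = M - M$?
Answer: $\frac{213946820}{16001} \approx 13371.0$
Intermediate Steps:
$a{\left(M \right)} = 0$
$\left(13370 + \frac{13450}{16001}\right) + a{\left(-88 \right)} = \left(13370 + \frac{13450}{16001}\right) + 0 = \frac{213946820}{16001} + 0 = \frac{213946820}{16001}$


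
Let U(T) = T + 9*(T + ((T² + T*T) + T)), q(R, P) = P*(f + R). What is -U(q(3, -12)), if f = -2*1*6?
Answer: -212004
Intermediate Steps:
f = -12 (f = -2*6 = -12)
q(R, P) = P*(-12 + R)
U(T) = 18*T² + 19*T (U(T) = T + 9*(T + ((T² + T²) + T)) = T + 9*(T + (2*T² + T)) = T + 9*(T + (T + 2*T²)) = T + 9*(2*T + 2*T²) = T + (18*T + 18*T²) = 18*T² + 19*T)
-U(q(3, -12)) = -(-12*(-12 + 3))*(19 + 18*(-12*(-12 + 3))) = -(-12*(-9))*(19 + 18*(-12*(-9))) = -108*(19 + 18*108) = -108*(19 + 1944) = -108*1963 = -1*212004 = -212004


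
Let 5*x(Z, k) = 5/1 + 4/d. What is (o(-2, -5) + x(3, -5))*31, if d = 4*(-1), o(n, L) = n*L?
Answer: 1674/5 ≈ 334.80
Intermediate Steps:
o(n, L) = L*n
d = -4
x(Z, k) = ⅘ (x(Z, k) = (5/1 + 4/(-4))/5 = (5*1 + 4*(-¼))/5 = (5 - 1)/5 = (⅕)*4 = ⅘)
(o(-2, -5) + x(3, -5))*31 = (-5*(-2) + ⅘)*31 = (10 + ⅘)*31 = (54/5)*31 = 1674/5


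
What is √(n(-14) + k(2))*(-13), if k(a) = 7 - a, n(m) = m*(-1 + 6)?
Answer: -13*I*√65 ≈ -104.81*I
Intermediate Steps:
n(m) = 5*m (n(m) = m*5 = 5*m)
√(n(-14) + k(2))*(-13) = √(5*(-14) + (7 - 1*2))*(-13) = √(-70 + (7 - 2))*(-13) = √(-70 + 5)*(-13) = √(-65)*(-13) = (I*√65)*(-13) = -13*I*√65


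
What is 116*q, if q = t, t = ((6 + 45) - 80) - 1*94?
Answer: -14268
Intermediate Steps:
t = -123 (t = (51 - 80) - 94 = -29 - 94 = -123)
q = -123
116*q = 116*(-123) = -14268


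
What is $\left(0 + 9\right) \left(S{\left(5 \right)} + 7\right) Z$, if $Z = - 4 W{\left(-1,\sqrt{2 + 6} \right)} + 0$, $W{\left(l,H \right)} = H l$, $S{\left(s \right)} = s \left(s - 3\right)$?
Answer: $1224 \sqrt{2} \approx 1731.0$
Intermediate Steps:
$S{\left(s \right)} = s \left(-3 + s\right)$
$Z = 8 \sqrt{2}$ ($Z = - 4 \sqrt{2 + 6} \left(-1\right) + 0 = - 4 \sqrt{8} \left(-1\right) + 0 = - 4 \cdot 2 \sqrt{2} \left(-1\right) + 0 = - 4 \left(- 2 \sqrt{2}\right) + 0 = 8 \sqrt{2} + 0 = 8 \sqrt{2} \approx 11.314$)
$\left(0 + 9\right) \left(S{\left(5 \right)} + 7\right) Z = \left(0 + 9\right) \left(5 \left(-3 + 5\right) + 7\right) 8 \sqrt{2} = 9 \left(5 \cdot 2 + 7\right) 8 \sqrt{2} = 9 \left(10 + 7\right) 8 \sqrt{2} = 9 \cdot 17 \cdot 8 \sqrt{2} = 153 \cdot 8 \sqrt{2} = 1224 \sqrt{2}$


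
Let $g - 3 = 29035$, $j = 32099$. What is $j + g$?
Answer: $61137$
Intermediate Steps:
$g = 29038$ ($g = 3 + 29035 = 29038$)
$j + g = 32099 + 29038 = 61137$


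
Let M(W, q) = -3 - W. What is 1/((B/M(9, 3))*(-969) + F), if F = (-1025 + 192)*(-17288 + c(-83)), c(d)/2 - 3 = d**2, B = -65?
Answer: 4/11654333 ≈ 3.4322e-7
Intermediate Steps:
c(d) = 6 + 2*d**2
F = 2918832 (F = (-1025 + 192)*(-17288 + (6 + 2*(-83)**2)) = -833*(-17288 + (6 + 2*6889)) = -833*(-17288 + (6 + 13778)) = -833*(-17288 + 13784) = -833*(-3504) = 2918832)
1/((B/M(9, 3))*(-969) + F) = 1/(-65/(-3 - 1*9)*(-969) + 2918832) = 1/(-65/(-3 - 9)*(-969) + 2918832) = 1/(-65/(-12)*(-969) + 2918832) = 1/(-65*(-1/12)*(-969) + 2918832) = 1/((65/12)*(-969) + 2918832) = 1/(-20995/4 + 2918832) = 1/(11654333/4) = 4/11654333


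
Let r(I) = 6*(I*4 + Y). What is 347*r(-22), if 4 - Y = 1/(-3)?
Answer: -174194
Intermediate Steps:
Y = 13/3 (Y = 4 - 1/(-3) = 4 - 1*(-⅓) = 4 + ⅓ = 13/3 ≈ 4.3333)
r(I) = 26 + 24*I (r(I) = 6*(I*4 + 13/3) = 6*(4*I + 13/3) = 6*(13/3 + 4*I) = 26 + 24*I)
347*r(-22) = 347*(26 + 24*(-22)) = 347*(26 - 528) = 347*(-502) = -174194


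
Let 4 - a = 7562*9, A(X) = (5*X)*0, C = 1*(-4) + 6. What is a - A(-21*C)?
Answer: -68054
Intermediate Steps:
C = 2 (C = -4 + 6 = 2)
A(X) = 0
a = -68054 (a = 4 - 7562*9 = 4 - 1*68058 = 4 - 68058 = -68054)
a - A(-21*C) = -68054 - 1*0 = -68054 + 0 = -68054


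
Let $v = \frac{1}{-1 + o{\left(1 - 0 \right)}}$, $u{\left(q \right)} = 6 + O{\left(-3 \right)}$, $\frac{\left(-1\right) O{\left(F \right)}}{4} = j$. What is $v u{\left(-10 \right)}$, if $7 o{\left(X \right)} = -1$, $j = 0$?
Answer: $- \frac{21}{4} \approx -5.25$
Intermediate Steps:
$O{\left(F \right)} = 0$ ($O{\left(F \right)} = \left(-4\right) 0 = 0$)
$o{\left(X \right)} = - \frac{1}{7}$ ($o{\left(X \right)} = \frac{1}{7} \left(-1\right) = - \frac{1}{7}$)
$u{\left(q \right)} = 6$ ($u{\left(q \right)} = 6 + 0 = 6$)
$v = - \frac{7}{8}$ ($v = \frac{1}{-1 - \frac{1}{7}} = \frac{1}{- \frac{8}{7}} = - \frac{7}{8} \approx -0.875$)
$v u{\left(-10 \right)} = \left(- \frac{7}{8}\right) 6 = - \frac{21}{4}$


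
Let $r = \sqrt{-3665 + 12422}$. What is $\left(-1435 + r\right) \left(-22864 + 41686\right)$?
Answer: $-27009570 + 56466 \sqrt{973} \approx -2.5248 \cdot 10^{7}$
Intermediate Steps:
$r = 3 \sqrt{973}$ ($r = \sqrt{8757} = 3 \sqrt{973} \approx 93.579$)
$\left(-1435 + r\right) \left(-22864 + 41686\right) = \left(-1435 + 3 \sqrt{973}\right) \left(-22864 + 41686\right) = \left(-1435 + 3 \sqrt{973}\right) 18822 = -27009570 + 56466 \sqrt{973}$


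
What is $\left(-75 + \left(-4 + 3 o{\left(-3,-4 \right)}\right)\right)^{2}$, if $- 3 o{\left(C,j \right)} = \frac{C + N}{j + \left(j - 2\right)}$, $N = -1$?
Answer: $\frac{157609}{25} \approx 6304.4$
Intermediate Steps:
$o{\left(C,j \right)} = - \frac{-1 + C}{3 \left(-2 + 2 j\right)}$ ($o{\left(C,j \right)} = - \frac{\left(C - 1\right) \frac{1}{j + \left(j - 2\right)}}{3} = - \frac{\left(-1 + C\right) \frac{1}{j + \left(j - 2\right)}}{3} = - \frac{\left(-1 + C\right) \frac{1}{j + \left(-2 + j\right)}}{3} = - \frac{\left(-1 + C\right) \frac{1}{-2 + 2 j}}{3} = - \frac{\frac{1}{-2 + 2 j} \left(-1 + C\right)}{3} = - \frac{-1 + C}{3 \left(-2 + 2 j\right)}$)
$\left(-75 + \left(-4 + 3 o{\left(-3,-4 \right)}\right)\right)^{2} = \left(-75 - \left(4 - 3 \frac{1 - -3}{6 \left(-1 - 4\right)}\right)\right)^{2} = \left(-75 - \left(4 - 3 \frac{1 + 3}{6 \left(-5\right)}\right)\right)^{2} = \left(-75 - \left(4 - 3 \cdot \frac{1}{6} \left(- \frac{1}{5}\right) 4\right)\right)^{2} = \left(-75 + \left(-4 + 3 \left(- \frac{2}{15}\right)\right)\right)^{2} = \left(-75 - \frac{22}{5}\right)^{2} = \left(- \frac{397}{5}\right)^{2} = \frac{157609}{25}$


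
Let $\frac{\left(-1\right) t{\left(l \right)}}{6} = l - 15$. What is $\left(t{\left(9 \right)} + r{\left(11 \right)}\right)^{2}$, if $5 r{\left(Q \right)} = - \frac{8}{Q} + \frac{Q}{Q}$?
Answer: $\frac{3932289}{3025} \approx 1299.9$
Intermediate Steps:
$t{\left(l \right)} = 90 - 6 l$ ($t{\left(l \right)} = - 6 \left(l - 15\right) = - 6 \left(-15 + l\right) = 90 - 6 l$)
$r{\left(Q \right)} = \frac{1}{5} - \frac{8}{5 Q}$ ($r{\left(Q \right)} = \frac{- \frac{8}{Q} + \frac{Q}{Q}}{5} = \frac{- \frac{8}{Q} + 1}{5} = \frac{1 - \frac{8}{Q}}{5} = \frac{1}{5} - \frac{8}{5 Q}$)
$\left(t{\left(9 \right)} + r{\left(11 \right)}\right)^{2} = \left(\left(90 - 54\right) + \frac{-8 + 11}{5 \cdot 11}\right)^{2} = \left(\left(90 - 54\right) + \frac{1}{5} \cdot \frac{1}{11} \cdot 3\right)^{2} = \left(36 + \frac{3}{55}\right)^{2} = \left(\frac{1983}{55}\right)^{2} = \frac{3932289}{3025}$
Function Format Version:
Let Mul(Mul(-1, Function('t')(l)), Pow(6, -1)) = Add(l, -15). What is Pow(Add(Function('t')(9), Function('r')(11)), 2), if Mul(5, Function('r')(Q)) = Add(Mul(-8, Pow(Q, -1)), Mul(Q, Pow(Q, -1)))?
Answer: Rational(3932289, 3025) ≈ 1299.9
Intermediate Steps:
Function('t')(l) = Add(90, Mul(-6, l)) (Function('t')(l) = Mul(-6, Add(l, -15)) = Mul(-6, Add(-15, l)) = Add(90, Mul(-6, l)))
Function('r')(Q) = Add(Rational(1, 5), Mul(Rational(-8, 5), Pow(Q, -1))) (Function('r')(Q) = Mul(Rational(1, 5), Add(Mul(-8, Pow(Q, -1)), Mul(Q, Pow(Q, -1)))) = Mul(Rational(1, 5), Add(Mul(-8, Pow(Q, -1)), 1)) = Mul(Rational(1, 5), Add(1, Mul(-8, Pow(Q, -1)))) = Add(Rational(1, 5), Mul(Rational(-8, 5), Pow(Q, -1))))
Pow(Add(Function('t')(9), Function('r')(11)), 2) = Pow(Add(Add(90, Mul(-6, 9)), Mul(Rational(1, 5), Pow(11, -1), Add(-8, 11))), 2) = Pow(Add(Add(90, -54), Mul(Rational(1, 5), Rational(1, 11), 3)), 2) = Pow(Add(36, Rational(3, 55)), 2) = Pow(Rational(1983, 55), 2) = Rational(3932289, 3025)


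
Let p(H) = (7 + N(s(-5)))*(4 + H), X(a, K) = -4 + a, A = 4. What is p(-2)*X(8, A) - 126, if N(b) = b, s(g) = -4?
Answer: -102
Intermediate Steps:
p(H) = 12 + 3*H (p(H) = (7 - 4)*(4 + H) = 3*(4 + H) = 12 + 3*H)
p(-2)*X(8, A) - 126 = (12 + 3*(-2))*(-4 + 8) - 126 = (12 - 6)*4 - 126 = 6*4 - 126 = 24 - 126 = -102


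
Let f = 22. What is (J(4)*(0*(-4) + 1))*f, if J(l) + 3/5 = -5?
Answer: -616/5 ≈ -123.20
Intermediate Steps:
J(l) = -28/5 (J(l) = -⅗ - 5 = -28/5)
(J(4)*(0*(-4) + 1))*f = -28*(0*(-4) + 1)/5*22 = -28*(0 + 1)/5*22 = -28/5*1*22 = -28/5*22 = -616/5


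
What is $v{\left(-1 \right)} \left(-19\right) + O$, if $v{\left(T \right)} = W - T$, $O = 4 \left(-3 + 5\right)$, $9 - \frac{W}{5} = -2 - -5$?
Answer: $-581$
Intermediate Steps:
$W = 30$ ($W = 45 - 5 \left(-2 - -5\right) = 45 - 5 \left(-2 + 5\right) = 45 - 15 = 30$)
$O = 8$ ($O = 4 \cdot 2 = 8$)
$v{\left(T \right)} = 30 - T$
$v{\left(-1 \right)} \left(-19\right) + O = \left(30 - -1\right) \left(-19\right) + 8 = \left(30 + 1\right) \left(-19\right) + 8 = 31 \left(-19\right) + 8 = -589 + 8 = -581$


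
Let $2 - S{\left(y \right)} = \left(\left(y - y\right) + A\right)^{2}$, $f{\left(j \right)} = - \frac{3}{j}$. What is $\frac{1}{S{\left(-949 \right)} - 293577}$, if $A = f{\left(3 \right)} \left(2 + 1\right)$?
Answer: $- \frac{1}{293584} \approx -3.4062 \cdot 10^{-6}$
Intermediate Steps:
$A = -3$ ($A = - \frac{3}{3} \left(2 + 1\right) = \left(-3\right) \frac{1}{3} \cdot 3 = \left(-1\right) 3 = -3$)
$S{\left(y \right)} = -7$ ($S{\left(y \right)} = 2 - \left(\left(y - y\right) - 3\right)^{2} = 2 - \left(0 - 3\right)^{2} = 2 - \left(-3\right)^{2} = 2 - 9 = -7$)
$\frac{1}{S{\left(-949 \right)} - 293577} = \frac{1}{-7 - 293577} = \frac{1}{-293584} = - \frac{1}{293584}$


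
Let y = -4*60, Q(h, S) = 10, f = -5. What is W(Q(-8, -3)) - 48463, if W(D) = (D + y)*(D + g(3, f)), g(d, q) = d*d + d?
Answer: -53523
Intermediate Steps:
y = -240
g(d, q) = d + d² (g(d, q) = d² + d = d + d²)
W(D) = (-240 + D)*(12 + D) (W(D) = (D - 240)*(D + 3*(1 + 3)) = (-240 + D)*(D + 3*4) = (-240 + D)*(D + 12) = (-240 + D)*(12 + D))
W(Q(-8, -3)) - 48463 = (-2880 + 10² - 228*10) - 48463 = (-2880 + 100 - 2280) - 48463 = -5060 - 48463 = -53523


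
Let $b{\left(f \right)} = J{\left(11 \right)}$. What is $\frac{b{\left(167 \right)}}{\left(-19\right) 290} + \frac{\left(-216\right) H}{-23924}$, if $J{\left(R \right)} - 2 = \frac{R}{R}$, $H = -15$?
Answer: $- \frac{4481043}{32955310} \approx -0.13597$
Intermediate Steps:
$J{\left(R \right)} = 3$ ($J{\left(R \right)} = 2 + \frac{R}{R} = 2 + 1 = 3$)
$b{\left(f \right)} = 3$
$\frac{b{\left(167 \right)}}{\left(-19\right) 290} + \frac{\left(-216\right) H}{-23924} = \frac{3}{\left(-19\right) 290} + \frac{\left(-216\right) \left(-15\right)}{-23924} = \frac{3}{-5510} + 3240 \left(- \frac{1}{23924}\right) = 3 \left(- \frac{1}{5510}\right) - \frac{810}{5981} = - \frac{3}{5510} - \frac{810}{5981} = - \frac{4481043}{32955310}$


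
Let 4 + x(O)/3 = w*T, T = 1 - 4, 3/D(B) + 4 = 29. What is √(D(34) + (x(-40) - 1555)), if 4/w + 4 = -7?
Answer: 2*I*√1182478/55 ≈ 39.542*I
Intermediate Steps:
D(B) = 3/25 (D(B) = 3/(-4 + 29) = 3/25)
T = -3
w = -4/11 (w = 4/(-4 - 7) = 4/(-11) = 4*(-1/11) = -4/11 ≈ -0.36364)
x(O) = -96/11 (x(O) = -12 + 3*(-4/11*(-3)) = -12 + 3*(12/11) = -12 + 36/11 = -96/11)
√(D(34) + (x(-40) - 1555)) = √(3/25 + (-96/11 - 1555)) = √(3/25 - 17201/11) = √(-429992/275) = 2*I*√1182478/55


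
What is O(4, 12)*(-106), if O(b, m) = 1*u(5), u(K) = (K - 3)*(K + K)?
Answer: -2120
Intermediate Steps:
u(K) = 2*K*(-3 + K) (u(K) = (-3 + K)*(2*K) = 2*K*(-3 + K))
O(b, m) = 20 (O(b, m) = 1*(2*5*(-3 + 5)) = 1*(2*5*2) = 1*20 = 20)
O(4, 12)*(-106) = 20*(-106) = -2120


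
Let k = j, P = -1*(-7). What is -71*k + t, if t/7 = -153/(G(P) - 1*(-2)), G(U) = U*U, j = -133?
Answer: 9422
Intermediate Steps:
P = 7
k = -133
G(U) = U²
t = -21 (t = 7*(-153/(7² - 1*(-2))) = 7*(-153/(49 + 2)) = 7*(-153/51) = 7*(-153*1/51) = 7*(-3) = -21)
-71*k + t = -71*(-133) - 21 = 9443 - 21 = 9422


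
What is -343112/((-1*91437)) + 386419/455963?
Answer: 191779370959/41691888831 ≈ 4.5999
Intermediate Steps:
-343112/((-1*91437)) + 386419/455963 = -343112/(-91437) + 386419*(1/455963) = -343112*(-1/91437) + 386419/455963 = 343112/91437 + 386419/455963 = 191779370959/41691888831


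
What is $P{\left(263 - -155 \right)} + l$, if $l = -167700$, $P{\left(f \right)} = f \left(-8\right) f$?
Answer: $-1565492$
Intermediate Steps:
$P{\left(f \right)} = - 8 f^{2}$ ($P{\left(f \right)} = - 8 f f = - 8 f^{2}$)
$P{\left(263 - -155 \right)} + l = - 8 \left(263 - -155\right)^{2} - 167700 = - 8 \left(263 + 155\right)^{2} - 167700 = - 8 \cdot 418^{2} - 167700 = \left(-8\right) 174724 - 167700 = -1397792 - 167700 = -1565492$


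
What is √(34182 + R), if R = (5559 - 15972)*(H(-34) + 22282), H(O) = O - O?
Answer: 6*I*√6444119 ≈ 15231.0*I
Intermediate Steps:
H(O) = 0
R = -232022466 (R = (5559 - 15972)*(0 + 22282) = -10413*22282 = -232022466)
√(34182 + R) = √(34182 - 232022466) = √(-231988284) = 6*I*√6444119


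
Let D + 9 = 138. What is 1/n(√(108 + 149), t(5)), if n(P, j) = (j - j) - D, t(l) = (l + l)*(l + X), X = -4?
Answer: -1/129 ≈ -0.0077519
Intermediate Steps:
D = 129 (D = -9 + 138 = 129)
t(l) = 2*l*(-4 + l) (t(l) = (l + l)*(l - 4) = (2*l)*(-4 + l) = 2*l*(-4 + l))
n(P, j) = -129 (n(P, j) = (j - j) - 1*129 = 0 - 129 = -129)
1/n(√(108 + 149), t(5)) = 1/(-129) = -1/129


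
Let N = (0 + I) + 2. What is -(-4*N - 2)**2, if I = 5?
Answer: -900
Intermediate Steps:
N = 7 (N = (0 + 5) + 2 = 5 + 2 = 7)
-(-4*N - 2)**2 = -(-4*7 - 2)**2 = -(-28 - 2)**2 = -1*(-30)**2 = -1*900 = -900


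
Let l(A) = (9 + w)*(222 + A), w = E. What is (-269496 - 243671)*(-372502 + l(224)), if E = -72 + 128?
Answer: 176279022504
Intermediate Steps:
E = 56
w = 56
l(A) = 14430 + 65*A (l(A) = (9 + 56)*(222 + A) = 65*(222 + A) = 14430 + 65*A)
(-269496 - 243671)*(-372502 + l(224)) = (-269496 - 243671)*(-372502 + (14430 + 65*224)) = -513167*(-372502 + (14430 + 14560)) = -513167*(-372502 + 28990) = -513167*(-343512) = 176279022504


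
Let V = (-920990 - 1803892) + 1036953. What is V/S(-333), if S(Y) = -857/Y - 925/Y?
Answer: -20817791/66 ≈ -3.1542e+5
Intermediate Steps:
S(Y) = -1782/Y
V = -1687929 (V = -2724882 + 1036953 = -1687929)
V/S(-333) = -1687929/((-1782/(-333))) = -1687929/((-1782*(-1/333))) = -1687929/198/37 = -1687929*37/198 = -20817791/66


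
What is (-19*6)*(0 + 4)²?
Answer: -1824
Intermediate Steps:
(-19*6)*(0 + 4)² = -114*4² = -114*16 = -1824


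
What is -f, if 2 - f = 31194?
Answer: 31192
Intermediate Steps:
f = -31192 (f = 2 - 1*31194 = 2 - 31194 = -31192)
-f = -1*(-31192) = 31192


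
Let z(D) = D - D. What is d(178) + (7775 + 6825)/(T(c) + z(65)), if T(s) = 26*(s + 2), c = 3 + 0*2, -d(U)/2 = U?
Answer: -3168/13 ≈ -243.69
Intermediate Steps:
d(U) = -2*U
c = 3 (c = 3 + 0 = 3)
z(D) = 0
T(s) = 52 + 26*s (T(s) = 26*(2 + s) = 52 + 26*s)
d(178) + (7775 + 6825)/(T(c) + z(65)) = -2*178 + (7775 + 6825)/((52 + 26*3) + 0) = -356 + 14600/((52 + 78) + 0) = -356 + 14600/(130 + 0) = -356 + 14600/130 = -356 + 14600*(1/130) = -356 + 1460/13 = -3168/13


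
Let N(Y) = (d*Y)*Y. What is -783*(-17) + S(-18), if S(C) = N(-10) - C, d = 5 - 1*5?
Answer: 13329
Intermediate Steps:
d = 0 (d = 5 - 5 = 0)
N(Y) = 0 (N(Y) = (0*Y)*Y = 0*Y = 0)
S(C) = -C (S(C) = 0 - C = -C)
-783*(-17) + S(-18) = -783*(-17) - 1*(-18) = 13311 + 18 = 13329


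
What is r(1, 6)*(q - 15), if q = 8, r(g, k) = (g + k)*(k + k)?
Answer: -588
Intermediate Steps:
r(g, k) = 2*k*(g + k) (r(g, k) = (g + k)*(2*k) = 2*k*(g + k))
r(1, 6)*(q - 15) = (2*6*(1 + 6))*(8 - 15) = (2*6*7)*(-7) = 84*(-7) = -588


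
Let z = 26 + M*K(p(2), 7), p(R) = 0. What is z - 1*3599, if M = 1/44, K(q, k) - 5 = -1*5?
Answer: -3573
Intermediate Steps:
K(q, k) = 0 (K(q, k) = 5 - 1*5 = 5 - 5 = 0)
M = 1/44 ≈ 0.022727
z = 26 (z = 26 + (1/44)*0 = 26 + 0 = 26)
z - 1*3599 = 26 - 1*3599 = 26 - 3599 = -3573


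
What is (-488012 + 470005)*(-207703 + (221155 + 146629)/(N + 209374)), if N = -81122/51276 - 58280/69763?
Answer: 1400578605602684993731961/374478619445273 ≈ 3.7401e+9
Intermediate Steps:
N = -4323839683/1788583794 (N = -81122*1/51276 - 58280*1/69763 = -40561/25638 - 58280/69763 = -4323839683/1788583794 ≈ -2.4175)
(-488012 + 470005)*(-207703 + (221155 + 146629)/(N + 209374)) = (-488012 + 470005)*(-207703 + (221155 + 146629)/(-4323839683/1788583794 + 209374)) = -18007*(-207703 + 367784/(374478619445273/1788583794)) = -18007*(-207703 + 367784*(1788583794/374478619445273)) = -18007*(-207703 + 657812502092496/374478619445273) = -18007*(-77779674882139445423/374478619445273) = 1400578605602684993731961/374478619445273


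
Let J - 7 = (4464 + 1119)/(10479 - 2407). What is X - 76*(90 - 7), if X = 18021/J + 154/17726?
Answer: -2181882213393/550277081 ≈ -3965.1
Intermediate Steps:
J = 62087/8072 (J = 7 + (4464 + 1119)/(10479 - 2407) = 7 + 5583/8072 = 62087/8072 ≈ 7.6917)
X = 1289265613555/550277081 (X = 18021/(62087/8072) + 154/17726 = 18021*(8072/62087) + 154*(1/17726) = 145465512/62087 + 77/8863 = 1289265613555/550277081 ≈ 2342.9)
X - 76*(90 - 7) = 1289265613555/550277081 - 76*(90 - 7) = 1289265613555/550277081 - 76*83 = 1289265613555/550277081 - 1*6308 = 1289265613555/550277081 - 6308 = -2181882213393/550277081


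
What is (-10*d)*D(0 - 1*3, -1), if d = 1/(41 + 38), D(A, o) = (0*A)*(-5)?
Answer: 0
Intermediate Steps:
D(A, o) = 0 (D(A, o) = 0*(-5) = 0)
d = 1/79 ≈ 0.012658
(-10*d)*D(0 - 1*3, -1) = -10*1/79*0 = -10/79*0 = 0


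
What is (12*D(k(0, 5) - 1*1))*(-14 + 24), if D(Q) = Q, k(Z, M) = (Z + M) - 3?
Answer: 120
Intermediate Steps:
k(Z, M) = -3 + M + Z (k(Z, M) = (M + Z) - 3 = -3 + M + Z)
(12*D(k(0, 5) - 1*1))*(-14 + 24) = (12*((-3 + 5 + 0) - 1*1))*(-14 + 24) = (12*(2 - 1))*10 = (12*1)*10 = 12*10 = 120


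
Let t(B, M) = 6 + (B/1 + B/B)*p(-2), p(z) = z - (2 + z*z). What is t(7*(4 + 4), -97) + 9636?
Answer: 9186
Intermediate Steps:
p(z) = -2 + z - z² (p(z) = z - (2 + z²) = z + (-2 - z²) = -2 + z - z²)
t(B, M) = -2 - 8*B (t(B, M) = 6 + (B/1 + B/B)*(-2 - 2 - 1*(-2)²) = 6 + (B*1 + 1)*(-2 - 2 - 1*4) = 6 + (B + 1)*(-2 - 2 - 4) = 6 + (1 + B)*(-8) = 6 + (-8 - 8*B) = -2 - 8*B)
t(7*(4 + 4), -97) + 9636 = (-2 - 56*(4 + 4)) + 9636 = (-2 - 56*8) + 9636 = (-2 - 8*56) + 9636 = (-2 - 448) + 9636 = -450 + 9636 = 9186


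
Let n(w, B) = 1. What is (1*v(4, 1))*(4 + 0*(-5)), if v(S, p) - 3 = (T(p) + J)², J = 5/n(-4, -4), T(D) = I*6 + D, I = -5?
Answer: 2316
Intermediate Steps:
T(D) = -30 + D (T(D) = -5*6 + D = -30 + D)
J = 5 (J = 5/1 = 5*1 = 5)
v(S, p) = 3 + (-25 + p)² (v(S, p) = 3 + ((-30 + p) + 5)² = 3 + (-25 + p)²)
(1*v(4, 1))*(4 + 0*(-5)) = (1*(3 + (-25 + 1)²))*(4 + 0*(-5)) = (1*(3 + (-24)²))*(4 + 0) = (1*(3 + 576))*4 = (1*579)*4 = 579*4 = 2316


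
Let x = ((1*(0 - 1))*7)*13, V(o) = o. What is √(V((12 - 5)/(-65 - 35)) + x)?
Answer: I*√9107/10 ≈ 9.5431*I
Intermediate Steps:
x = -91 (x = ((1*(-1))*7)*13 = -1*7*13 = -7*13 = -91)
√(V((12 - 5)/(-65 - 35)) + x) = √((12 - 5)/(-65 - 35) - 91) = √(7/(-100) - 91) = √(7*(-1/100) - 91) = √(-7/100 - 91) = √(-9107/100) = I*√9107/10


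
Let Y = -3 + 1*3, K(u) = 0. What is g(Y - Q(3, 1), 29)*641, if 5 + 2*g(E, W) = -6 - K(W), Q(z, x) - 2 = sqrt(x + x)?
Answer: -7051/2 ≈ -3525.5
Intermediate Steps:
Q(z, x) = 2 + sqrt(2)*sqrt(x) (Q(z, x) = 2 + sqrt(x + x) = 2 + sqrt(2*x) = 2 + sqrt(2)*sqrt(x))
Y = 0 (Y = -3 + 3 = 0)
g(E, W) = -11/2 (g(E, W) = -5/2 + (-6 - 1*0)/2 = -5/2 + (-6 + 0)/2 = -5/2 + (1/2)*(-6) = -5/2 - 3 = -11/2)
g(Y - Q(3, 1), 29)*641 = -11/2*641 = -7051/2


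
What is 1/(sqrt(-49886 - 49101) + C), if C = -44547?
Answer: -44547/1984534196 - I*sqrt(98987)/1984534196 ≈ -2.2447e-5 - 1.5854e-7*I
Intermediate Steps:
1/(sqrt(-49886 - 49101) + C) = 1/(sqrt(-49886 - 49101) - 44547) = 1/(sqrt(-98987) - 44547) = 1/(I*sqrt(98987) - 44547) = 1/(-44547 + I*sqrt(98987))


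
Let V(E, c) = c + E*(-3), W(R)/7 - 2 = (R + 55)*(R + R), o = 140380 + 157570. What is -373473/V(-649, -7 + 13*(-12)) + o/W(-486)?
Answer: -547346110837/2615823896 ≈ -209.24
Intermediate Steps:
o = 297950
W(R) = 14 + 14*R*(55 + R) (W(R) = 14 + 7*((R + 55)*(R + R)) = 14 + 7*((55 + R)*(2*R)) = 14 + 7*(2*R*(55 + R)) = 14 + 14*R*(55 + R))
V(E, c) = c - 3*E
-373473/V(-649, -7 + 13*(-12)) + o/W(-486) = -373473/((-7 + 13*(-12)) - 3*(-649)) + 297950/(14 + 14*(-486)² + 770*(-486)) = -373473/((-7 - 156) + 1947) + 297950/(14 + 14*236196 - 374220) = -373473/(-163 + 1947) + 297950/(14 + 3306744 - 374220) = -373473/1784 + 297950/2932538 = -373473*1/1784 + 297950*(1/2932538) = -373473/1784 + 148975/1466269 = -547346110837/2615823896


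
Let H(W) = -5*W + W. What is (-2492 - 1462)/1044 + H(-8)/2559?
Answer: -186757/49474 ≈ -3.7749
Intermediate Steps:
H(W) = -4*W
(-2492 - 1462)/1044 + H(-8)/2559 = (-2492 - 1462)/1044 - 4*(-8)/2559 = -3954*1/1044 + 32*(1/2559) = -659/174 + 32/2559 = -186757/49474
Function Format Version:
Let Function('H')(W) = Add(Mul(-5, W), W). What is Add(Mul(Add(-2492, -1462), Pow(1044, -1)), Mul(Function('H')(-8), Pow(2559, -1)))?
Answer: Rational(-186757, 49474) ≈ -3.7749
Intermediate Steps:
Function('H')(W) = Mul(-4, W)
Add(Mul(Add(-2492, -1462), Pow(1044, -1)), Mul(Function('H')(-8), Pow(2559, -1))) = Add(Mul(Add(-2492, -1462), Pow(1044, -1)), Mul(Mul(-4, -8), Pow(2559, -1))) = Add(Mul(-3954, Rational(1, 1044)), Mul(32, Rational(1, 2559))) = Add(Rational(-659, 174), Rational(32, 2559)) = Rational(-186757, 49474)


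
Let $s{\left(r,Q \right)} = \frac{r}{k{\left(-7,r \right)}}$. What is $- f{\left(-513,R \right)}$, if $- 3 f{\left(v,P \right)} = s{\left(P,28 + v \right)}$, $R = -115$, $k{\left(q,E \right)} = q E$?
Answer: $- \frac{1}{21} \approx -0.047619$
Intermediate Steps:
$k{\left(q,E \right)} = E q$
$s{\left(r,Q \right)} = - \frac{1}{7}$ ($s{\left(r,Q \right)} = \frac{r}{r \left(-7\right)} = \frac{r}{\left(-7\right) r} = r \left(- \frac{1}{7 r}\right) = - \frac{1}{7}$)
$f{\left(v,P \right)} = \frac{1}{21}$ ($f{\left(v,P \right)} = \left(- \frac{1}{3}\right) \left(- \frac{1}{7}\right) = \frac{1}{21}$)
$- f{\left(-513,R \right)} = \left(-1\right) \frac{1}{21} = - \frac{1}{21}$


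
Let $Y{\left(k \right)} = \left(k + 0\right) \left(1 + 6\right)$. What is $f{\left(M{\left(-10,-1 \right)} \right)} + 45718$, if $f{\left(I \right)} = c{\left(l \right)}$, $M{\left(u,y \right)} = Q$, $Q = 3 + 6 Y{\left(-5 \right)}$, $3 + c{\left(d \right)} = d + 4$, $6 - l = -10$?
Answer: $45735$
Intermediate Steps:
$l = 16$ ($l = 6 - -10 = 6 + 10 = 16$)
$Y{\left(k \right)} = 7 k$ ($Y{\left(k \right)} = k 7 = 7 k$)
$c{\left(d \right)} = 1 + d$ ($c{\left(d \right)} = -3 + \left(d + 4\right) = -3 + \left(4 + d\right) = 1 + d$)
$Q = -207$ ($Q = 3 + 6 \cdot 7 \left(-5\right) = 3 + 6 \left(-35\right) = 3 - 210 = -207$)
$M{\left(u,y \right)} = -207$
$f{\left(I \right)} = 17$ ($f{\left(I \right)} = 1 + 16 = 17$)
$f{\left(M{\left(-10,-1 \right)} \right)} + 45718 = 17 + 45718 = 45735$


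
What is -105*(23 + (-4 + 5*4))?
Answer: -4095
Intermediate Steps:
-105*(23 + (-4 + 5*4)) = -105*(23 + (-4 + 20)) = -105*(23 + 16) = -105*39 = -4095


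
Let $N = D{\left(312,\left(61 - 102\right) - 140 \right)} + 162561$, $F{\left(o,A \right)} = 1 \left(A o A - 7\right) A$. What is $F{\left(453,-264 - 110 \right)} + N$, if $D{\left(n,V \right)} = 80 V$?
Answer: $-23697920973$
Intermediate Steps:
$F{\left(o,A \right)} = A \left(-7 + o A^{2}\right)$ ($F{\left(o,A \right)} = 1 \left(o A^{2} - 7\right) A = 1 \left(-7 + o A^{2}\right) A = \left(-7 + o A^{2}\right) A = A \left(-7 + o A^{2}\right)$)
$N = 148081$ ($N = 80 \left(\left(61 - 102\right) - 140\right) + 162561 = 80 \left(-41 - 140\right) + 162561 = 80 \left(-181\right) + 162561 = -14480 + 162561 = 148081$)
$F{\left(453,-264 - 110 \right)} + N = \left(-264 - 110\right) \left(-7 + 453 \left(-264 - 110\right)^{2}\right) + 148081 = - 374 \left(-7 + 453 \left(-374\right)^{2}\right) + 148081 = - 374 \left(-7 + 453 \cdot 139876\right) + 148081 = - 374 \left(-7 + 63363828\right) + 148081 = \left(-374\right) 63363821 + 148081 = -23698069054 + 148081 = -23697920973$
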